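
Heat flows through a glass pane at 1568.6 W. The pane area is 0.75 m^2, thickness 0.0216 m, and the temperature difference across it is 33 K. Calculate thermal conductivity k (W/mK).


Fourier's law rearranged: k = Q * t / (A * dT)
  Numerator = 1568.6 * 0.0216 = 33.88176
  Denominator = 0.75 * 33 = 24.75
  k = 33.88176 / 24.75 = 1.369 W/mK

1.369 W/mK


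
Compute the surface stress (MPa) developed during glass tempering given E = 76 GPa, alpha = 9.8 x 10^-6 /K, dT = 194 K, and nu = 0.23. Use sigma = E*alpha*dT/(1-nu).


Tempering stress: sigma = E * alpha * dT / (1 - nu)
  E (MPa) = 76 * 1000 = 76000
  Numerator = 76000 * (9.8 x 10^-6) * 194 = 144.4912
  Denominator = 1 - 0.23 = 0.77
  sigma = 144.4912 / 0.77 = 187.7 MPa

187.7 MPa


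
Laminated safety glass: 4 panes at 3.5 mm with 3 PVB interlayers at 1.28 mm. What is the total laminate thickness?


Total thickness = glass contribution + PVB contribution
  Glass: 4 * 3.5 = 14.0 mm
  PVB: 3 * 1.28 = 3.84 mm
  Total = 14.0 + 3.84 = 17.84 mm

17.84 mm


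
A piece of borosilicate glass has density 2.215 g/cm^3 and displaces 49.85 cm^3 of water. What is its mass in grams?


Rearrange rho = m / V:
  m = rho * V
  m = 2.215 * 49.85 = 110.418 g

110.418 g


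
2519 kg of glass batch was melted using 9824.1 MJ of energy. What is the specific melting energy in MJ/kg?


Rearrange E = m * s for s:
  s = E / m
  s = 9824.1 / 2519 = 3.9 MJ/kg

3.9 MJ/kg


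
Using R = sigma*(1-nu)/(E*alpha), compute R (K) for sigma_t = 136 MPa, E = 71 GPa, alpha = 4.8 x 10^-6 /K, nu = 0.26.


Thermal shock resistance: R = sigma * (1 - nu) / (E * alpha)
  Numerator = 136 * (1 - 0.26) = 100.64
  Denominator = 71 * 1000 * (4.8 x 10^-6) = 0.3408
  R = 100.64 / 0.3408 = 295.3 K

295.3 K


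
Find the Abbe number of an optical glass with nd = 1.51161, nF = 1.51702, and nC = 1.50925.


Abbe number formula: Vd = (nd - 1) / (nF - nC)
  nd - 1 = 1.51161 - 1 = 0.51161
  nF - nC = 1.51702 - 1.50925 = 0.00777
  Vd = 0.51161 / 0.00777 = 65.84

65.84


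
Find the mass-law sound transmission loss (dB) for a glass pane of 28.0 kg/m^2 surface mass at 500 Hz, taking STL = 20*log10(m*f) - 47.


Mass law: STL = 20 * log10(m * f) - 47
  m * f = 28.0 * 500 = 14000
  log10(14000) = 4.14613
  STL = 20 * 4.14613 - 47 = 82.9226 - 47 = 35.9 dB

35.9 dB


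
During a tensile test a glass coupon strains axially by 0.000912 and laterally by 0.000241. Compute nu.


Poisson's ratio: nu = lateral strain / axial strain
  nu = 0.000241 / 0.000912 = 0.2643

0.2643


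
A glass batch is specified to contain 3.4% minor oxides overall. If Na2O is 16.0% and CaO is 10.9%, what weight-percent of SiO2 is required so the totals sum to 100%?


Known pieces sum to 100%:
  SiO2 = 100 - (others + Na2O + CaO)
  SiO2 = 100 - (3.4 + 16.0 + 10.9) = 69.7%

69.7%


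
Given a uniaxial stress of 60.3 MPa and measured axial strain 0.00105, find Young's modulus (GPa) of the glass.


Young's modulus: E = stress / strain
  E = 60.3 MPa / 0.00105 = 57428.57 MPa
Convert to GPa: 57428.57 / 1000 = 57.43 GPa

57.43 GPa


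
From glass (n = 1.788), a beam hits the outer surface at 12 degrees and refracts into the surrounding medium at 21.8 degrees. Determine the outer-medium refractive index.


Apply Snell's law: n1 * sin(theta1) = n2 * sin(theta2)
  n2 = n1 * sin(theta1) / sin(theta2)
  sin(12) = 0.207912
  sin(21.8) = 0.371368
  n2 = 1.788 * 0.207912 / 0.371368 = 1.001

1.001


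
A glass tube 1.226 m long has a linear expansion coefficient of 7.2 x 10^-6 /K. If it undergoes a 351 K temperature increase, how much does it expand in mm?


Thermal expansion formula: dL = alpha * L0 * dT
  dL = (7.2 x 10^-6) * 1.226 * 351 = 0.00309835 m
Convert to mm: 0.00309835 * 1000 = 3.0983 mm

3.0983 mm


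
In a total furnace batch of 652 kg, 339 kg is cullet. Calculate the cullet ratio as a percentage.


Cullet ratio = (cullet mass / total batch mass) * 100
  Ratio = 339 / 652 * 100 = 51.99%

51.99%


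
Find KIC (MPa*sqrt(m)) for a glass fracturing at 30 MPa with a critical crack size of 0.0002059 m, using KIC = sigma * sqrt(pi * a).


Fracture toughness: KIC = sigma * sqrt(pi * a)
  pi * a = pi * 0.0002059 = 0.000646854
  sqrt(pi * a) = 0.025433
  KIC = 30 * 0.025433 = 0.763 MPa*sqrt(m)

0.763 MPa*sqrt(m)


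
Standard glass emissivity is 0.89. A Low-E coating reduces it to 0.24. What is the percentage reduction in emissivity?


Percentage reduction = (1 - coated/uncoated) * 100
  Ratio = 0.24 / 0.89 = 0.2697
  Reduction = (1 - 0.2697) * 100 = 73.0%

73.0%


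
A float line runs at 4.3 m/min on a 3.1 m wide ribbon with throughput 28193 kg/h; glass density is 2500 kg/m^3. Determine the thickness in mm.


Ribbon cross-section from mass balance:
  Volume rate = throughput / density = 28193 / 2500 = 11.2772 m^3/h
  thickness = volume rate / (speed * 60 * width), i.e.
  thickness = throughput / (60 * speed * width * density) * 1000
  thickness = 28193 / (60 * 4.3 * 3.1 * 2500) * 1000 = 14.1 mm

14.1 mm


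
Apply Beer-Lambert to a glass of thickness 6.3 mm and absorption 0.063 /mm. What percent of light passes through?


Beer-Lambert law: T = exp(-alpha * thickness)
  exponent = -0.063 * 6.3 = -0.3969
  T = exp(-0.3969) = 0.6724
  Percentage = 0.6724 * 100 = 67.24%

67.24%


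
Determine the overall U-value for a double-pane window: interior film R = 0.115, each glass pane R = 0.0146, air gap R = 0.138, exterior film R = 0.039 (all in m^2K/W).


Total thermal resistance (series):
  R_total = R_in + R_glass + R_air + R_glass + R_out
  R_total = 0.115 + 0.0146 + 0.138 + 0.0146 + 0.039 = 0.3212 m^2K/W
U-value = 1 / R_total = 1 / 0.3212 = 3.113 W/m^2K

3.113 W/m^2K


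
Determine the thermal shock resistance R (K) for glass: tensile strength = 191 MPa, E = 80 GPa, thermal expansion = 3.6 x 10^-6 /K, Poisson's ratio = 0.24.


Thermal shock resistance: R = sigma * (1 - nu) / (E * alpha)
  Numerator = 191 * (1 - 0.24) = 145.16
  Denominator = 80 * 1000 * (3.6 x 10^-6) = 0.288
  R = 145.16 / 0.288 = 504.0 K

504.0 K


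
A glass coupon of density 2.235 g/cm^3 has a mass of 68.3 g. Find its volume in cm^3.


Rearrange rho = m / V:
  V = m / rho
  V = 68.3 / 2.235 = 30.559 cm^3

30.559 cm^3


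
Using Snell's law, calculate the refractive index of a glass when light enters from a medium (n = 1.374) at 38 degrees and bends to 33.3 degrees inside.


Apply Snell's law: n1 * sin(theta1) = n2 * sin(theta2)
  n2 = n1 * sin(theta1) / sin(theta2)
  sin(38) = 0.615661
  sin(33.3) = 0.549023
  n2 = 1.374 * 0.615661 / 0.549023 = 1.5408

1.5408


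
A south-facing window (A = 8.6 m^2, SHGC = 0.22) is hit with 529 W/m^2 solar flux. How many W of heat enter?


Solar heat gain: Q = Area * SHGC * Irradiance
  Q = 8.6 * 0.22 * 529 = 1000.9 W

1000.9 W


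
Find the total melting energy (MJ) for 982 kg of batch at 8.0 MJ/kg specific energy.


Total energy = mass * specific energy
  E = 982 * 8.0 = 7856 MJ

7856 MJ


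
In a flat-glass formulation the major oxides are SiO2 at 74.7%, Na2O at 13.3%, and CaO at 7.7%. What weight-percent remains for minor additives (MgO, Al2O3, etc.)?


Sum the three major oxides:
  SiO2 + Na2O + CaO = 74.7 + 13.3 + 7.7 = 95.7%
Subtract from 100%:
  Others = 100 - 95.7 = 4.3%

4.3%


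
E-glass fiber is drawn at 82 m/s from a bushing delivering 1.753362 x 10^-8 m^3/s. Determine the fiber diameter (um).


Cross-sectional area from continuity:
  A = Q / v = 1.753362 x 10^-8 / 82 = 2.138246 x 10^-10 m^2
Diameter from circular cross-section:
  d = sqrt(4A / pi) * 10^6 (m -> um)
  d = sqrt(4 * 2.138246 x 10^-10 / pi) * 10^6 = 16.5 um

16.5 um


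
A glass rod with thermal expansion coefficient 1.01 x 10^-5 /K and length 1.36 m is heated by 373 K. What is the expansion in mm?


Thermal expansion formula: dL = alpha * L0 * dT
  dL = (1.01 x 10^-5) * 1.36 * 373 = 0.00512353 m
Convert to mm: 0.00512353 * 1000 = 5.1235 mm

5.1235 mm


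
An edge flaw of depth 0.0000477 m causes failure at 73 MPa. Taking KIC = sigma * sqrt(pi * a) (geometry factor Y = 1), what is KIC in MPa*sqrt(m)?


Fracture toughness: KIC = sigma * sqrt(pi * a)
  pi * a = pi * 0.0000477 = 0.000149854
  sqrt(pi * a) = 0.012241
  KIC = 73 * 0.012241 = 0.894 MPa*sqrt(m)

0.894 MPa*sqrt(m)


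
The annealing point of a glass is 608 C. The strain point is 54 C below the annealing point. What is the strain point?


Strain point = annealing point - difference:
  T_strain = 608 - 54 = 554 C

554 C


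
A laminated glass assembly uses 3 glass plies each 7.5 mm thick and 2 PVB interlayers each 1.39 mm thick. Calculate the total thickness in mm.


Total thickness = glass contribution + PVB contribution
  Glass: 3 * 7.5 = 22.5 mm
  PVB: 2 * 1.39 = 2.78 mm
  Total = 22.5 + 2.78 = 25.28 mm

25.28 mm


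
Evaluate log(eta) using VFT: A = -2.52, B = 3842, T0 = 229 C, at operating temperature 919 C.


VFT equation: log(eta) = A + B / (T - T0)
  T - T0 = 919 - 229 = 690
  B / (T - T0) = 3842 / 690 = 5.568
  log(eta) = -2.52 + 5.568 = 3.048

3.048


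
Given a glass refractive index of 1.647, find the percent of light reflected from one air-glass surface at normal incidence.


Fresnel reflectance at normal incidence:
  R = ((n - 1)/(n + 1))^2
  (n - 1)/(n + 1) = (1.647 - 1)/(1.647 + 1) = 0.244428
  R = 0.244428^2 = 0.059745
  R(%) = 0.059745 * 100 = 5.974%

5.974%


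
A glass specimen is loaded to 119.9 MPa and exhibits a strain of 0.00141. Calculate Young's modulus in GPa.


Young's modulus: E = stress / strain
  E = 119.9 MPa / 0.00141 = 85035.46 MPa
Convert to GPa: 85035.46 / 1000 = 85.04 GPa

85.04 GPa


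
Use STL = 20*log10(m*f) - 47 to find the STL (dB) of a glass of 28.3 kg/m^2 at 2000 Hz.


Mass law: STL = 20 * log10(m * f) - 47
  m * f = 28.3 * 2000 = 56600
  log10(56600) = 4.75282
  STL = 20 * 4.75282 - 47 = 95.0564 - 47 = 48.1 dB

48.1 dB


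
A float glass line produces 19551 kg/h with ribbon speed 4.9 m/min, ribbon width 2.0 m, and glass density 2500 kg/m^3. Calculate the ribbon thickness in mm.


Ribbon cross-section from mass balance:
  Volume rate = throughput / density = 19551 / 2500 = 7.8204 m^3/h
  thickness = volume rate / (speed * 60 * width), i.e.
  thickness = throughput / (60 * speed * width * density) * 1000
  thickness = 19551 / (60 * 4.9 * 2.0 * 2500) * 1000 = 13.3 mm

13.3 mm


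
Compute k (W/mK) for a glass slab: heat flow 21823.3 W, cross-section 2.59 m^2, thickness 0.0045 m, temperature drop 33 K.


Fourier's law rearranged: k = Q * t / (A * dT)
  Numerator = 21823.3 * 0.0045 = 98.20485
  Denominator = 2.59 * 33 = 85.47
  k = 98.20485 / 85.47 = 1.149 W/mK

1.149 W/mK


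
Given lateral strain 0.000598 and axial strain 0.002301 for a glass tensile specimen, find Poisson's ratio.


Poisson's ratio: nu = lateral strain / axial strain
  nu = 0.000598 / 0.002301 = 0.2599

0.2599


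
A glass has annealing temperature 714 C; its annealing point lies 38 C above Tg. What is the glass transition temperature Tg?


Rearrange T_anneal = Tg + offset for Tg:
  Tg = T_anneal - offset = 714 - 38 = 676 C

676 C


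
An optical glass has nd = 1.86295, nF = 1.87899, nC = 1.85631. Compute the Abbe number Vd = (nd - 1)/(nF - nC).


Abbe number formula: Vd = (nd - 1) / (nF - nC)
  nd - 1 = 1.86295 - 1 = 0.86295
  nF - nC = 1.87899 - 1.85631 = 0.02268
  Vd = 0.86295 / 0.02268 = 38.05

38.05


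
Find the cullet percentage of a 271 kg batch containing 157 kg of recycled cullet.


Cullet ratio = (cullet mass / total batch mass) * 100
  Ratio = 157 / 271 * 100 = 57.93%

57.93%


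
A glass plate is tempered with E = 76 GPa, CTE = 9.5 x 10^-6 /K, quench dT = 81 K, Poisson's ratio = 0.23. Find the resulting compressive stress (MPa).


Tempering stress: sigma = E * alpha * dT / (1 - nu)
  E (MPa) = 76 * 1000 = 76000
  Numerator = 76000 * (9.5 x 10^-6) * 81 = 58.482
  Denominator = 1 - 0.23 = 0.77
  sigma = 58.482 / 0.77 = 76.0 MPa

76.0 MPa


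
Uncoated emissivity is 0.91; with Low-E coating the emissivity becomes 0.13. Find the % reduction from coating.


Percentage reduction = (1 - coated/uncoated) * 100
  Ratio = 0.13 / 0.91 = 0.1429
  Reduction = (1 - 0.1429) * 100 = 85.7%

85.7%


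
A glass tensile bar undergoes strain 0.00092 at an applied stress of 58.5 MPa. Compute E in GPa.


Young's modulus: E = stress / strain
  E = 58.5 MPa / 0.00092 = 63586.96 MPa
Convert to GPa: 63586.96 / 1000 = 63.59 GPa

63.59 GPa


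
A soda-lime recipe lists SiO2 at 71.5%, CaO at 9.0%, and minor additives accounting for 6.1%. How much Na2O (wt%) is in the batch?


Pieces sum to 100%:
  Na2O = 100 - (SiO2 + CaO + others)
  Na2O = 100 - (71.5 + 9.0 + 6.1) = 13.4%

13.4%


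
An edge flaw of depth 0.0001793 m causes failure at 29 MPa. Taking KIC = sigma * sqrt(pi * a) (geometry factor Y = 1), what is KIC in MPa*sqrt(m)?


Fracture toughness: KIC = sigma * sqrt(pi * a)
  pi * a = pi * 0.0001793 = 0.000563288
  sqrt(pi * a) = 0.023734
  KIC = 29 * 0.023734 = 0.688 MPa*sqrt(m)

0.688 MPa*sqrt(m)


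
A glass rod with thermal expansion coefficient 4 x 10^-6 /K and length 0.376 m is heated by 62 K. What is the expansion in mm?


Thermal expansion formula: dL = alpha * L0 * dT
  dL = (4 x 10^-6) * 0.376 * 62 = 0.00009325 m
Convert to mm: 0.00009325 * 1000 = 0.0932 mm

0.0932 mm


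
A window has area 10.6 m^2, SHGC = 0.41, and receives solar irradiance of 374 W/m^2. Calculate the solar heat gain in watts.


Solar heat gain: Q = Area * SHGC * Irradiance
  Q = 10.6 * 0.41 * 374 = 1625.4 W

1625.4 W


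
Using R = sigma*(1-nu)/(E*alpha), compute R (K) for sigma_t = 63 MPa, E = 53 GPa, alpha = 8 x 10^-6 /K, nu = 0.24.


Thermal shock resistance: R = sigma * (1 - nu) / (E * alpha)
  Numerator = 63 * (1 - 0.24) = 47.88
  Denominator = 53 * 1000 * (8 x 10^-6) = 0.424
  R = 47.88 / 0.424 = 112.9 K

112.9 K


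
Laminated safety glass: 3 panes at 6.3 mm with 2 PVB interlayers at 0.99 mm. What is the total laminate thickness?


Total thickness = glass contribution + PVB contribution
  Glass: 3 * 6.3 = 18.9 mm
  PVB: 2 * 0.99 = 1.98 mm
  Total = 18.9 + 1.98 = 20.88 mm

20.88 mm


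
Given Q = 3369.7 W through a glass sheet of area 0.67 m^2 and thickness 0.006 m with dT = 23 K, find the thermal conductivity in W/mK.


Fourier's law rearranged: k = Q * t / (A * dT)
  Numerator = 3369.7 * 0.006 = 20.2182
  Denominator = 0.67 * 23 = 15.41
  k = 20.2182 / 15.41 = 1.312 W/mK

1.312 W/mK


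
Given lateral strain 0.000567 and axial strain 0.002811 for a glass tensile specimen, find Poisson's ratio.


Poisson's ratio: nu = lateral strain / axial strain
  nu = 0.000567 / 0.002811 = 0.2017

0.2017


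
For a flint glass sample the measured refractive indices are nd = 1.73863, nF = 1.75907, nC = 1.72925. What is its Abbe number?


Abbe number formula: Vd = (nd - 1) / (nF - nC)
  nd - 1 = 1.73863 - 1 = 0.73863
  nF - nC = 1.75907 - 1.72925 = 0.02982
  Vd = 0.73863 / 0.02982 = 24.77

24.77


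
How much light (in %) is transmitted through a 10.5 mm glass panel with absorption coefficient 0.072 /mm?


Beer-Lambert law: T = exp(-alpha * thickness)
  exponent = -0.072 * 10.5 = -0.756
  T = exp(-0.756) = 0.4695
  Percentage = 0.4695 * 100 = 46.95%

46.95%


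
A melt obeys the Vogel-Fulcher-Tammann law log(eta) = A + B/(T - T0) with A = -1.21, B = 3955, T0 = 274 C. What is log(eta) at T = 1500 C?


VFT equation: log(eta) = A + B / (T - T0)
  T - T0 = 1500 - 274 = 1226
  B / (T - T0) = 3955 / 1226 = 3.226
  log(eta) = -1.21 + 3.226 = 2.016

2.016


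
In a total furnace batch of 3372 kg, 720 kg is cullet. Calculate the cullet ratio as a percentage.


Cullet ratio = (cullet mass / total batch mass) * 100
  Ratio = 720 / 3372 * 100 = 21.35%

21.35%


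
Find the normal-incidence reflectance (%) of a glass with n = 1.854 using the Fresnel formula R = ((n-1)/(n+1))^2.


Fresnel reflectance at normal incidence:
  R = ((n - 1)/(n + 1))^2
  (n - 1)/(n + 1) = (1.854 - 1)/(1.854 + 1) = 0.299229
  R = 0.299229^2 = 0.089538
  R(%) = 0.089538 * 100 = 8.954%

8.954%


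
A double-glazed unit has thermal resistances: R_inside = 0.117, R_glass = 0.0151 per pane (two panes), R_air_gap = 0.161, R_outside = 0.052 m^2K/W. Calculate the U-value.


Total thermal resistance (series):
  R_total = R_in + R_glass + R_air + R_glass + R_out
  R_total = 0.117 + 0.0151 + 0.161 + 0.0151 + 0.052 = 0.3602 m^2K/W
U-value = 1 / R_total = 1 / 0.3602 = 2.776 W/m^2K

2.776 W/m^2K


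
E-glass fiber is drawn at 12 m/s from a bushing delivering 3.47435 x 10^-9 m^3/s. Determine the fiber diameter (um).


Cross-sectional area from continuity:
  A = Q / v = 3.47435 x 10^-9 / 12 = 2.895292 x 10^-10 m^2
Diameter from circular cross-section:
  d = sqrt(4A / pi) * 10^6 (m -> um)
  d = sqrt(4 * 2.895292 x 10^-10 / pi) * 10^6 = 19.2 um

19.2 um


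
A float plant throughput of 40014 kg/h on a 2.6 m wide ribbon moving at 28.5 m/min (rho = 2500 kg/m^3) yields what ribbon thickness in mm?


Ribbon cross-section from mass balance:
  Volume rate = throughput / density = 40014 / 2500 = 16.0056 m^3/h
  thickness = volume rate / (speed * 60 * width), i.e.
  thickness = throughput / (60 * speed * width * density) * 1000
  thickness = 40014 / (60 * 28.5 * 2.6 * 2500) * 1000 = 3.6 mm

3.6 mm


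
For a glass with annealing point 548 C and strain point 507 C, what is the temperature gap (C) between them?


Gap = T_anneal - T_strain:
  gap = 548 - 507 = 41 C

41 C


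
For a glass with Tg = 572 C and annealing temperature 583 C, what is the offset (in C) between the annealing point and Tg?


Offset = T_anneal - Tg:
  offset = 583 - 572 = 11 C

11 C


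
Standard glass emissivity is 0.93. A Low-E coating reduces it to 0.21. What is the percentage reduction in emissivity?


Percentage reduction = (1 - coated/uncoated) * 100
  Ratio = 0.21 / 0.93 = 0.2258
  Reduction = (1 - 0.2258) * 100 = 77.4%

77.4%


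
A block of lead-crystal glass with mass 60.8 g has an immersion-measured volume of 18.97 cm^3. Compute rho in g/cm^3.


Use the definition of density:
  rho = mass / volume
  rho = 60.8 / 18.97 = 3.205 g/cm^3

3.205 g/cm^3


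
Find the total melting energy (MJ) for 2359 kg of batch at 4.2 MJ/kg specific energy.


Total energy = mass * specific energy
  E = 2359 * 4.2 = 9907.8 MJ

9907.8 MJ


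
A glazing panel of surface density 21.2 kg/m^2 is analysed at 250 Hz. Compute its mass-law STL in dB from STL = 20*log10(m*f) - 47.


Mass law: STL = 20 * log10(m * f) - 47
  m * f = 21.2 * 250 = 5300
  log10(5300) = 3.72428
  STL = 20 * 3.72428 - 47 = 74.4856 - 47 = 27.5 dB

27.5 dB


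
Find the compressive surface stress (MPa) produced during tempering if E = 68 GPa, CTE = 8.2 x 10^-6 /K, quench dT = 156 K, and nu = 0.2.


Tempering stress: sigma = E * alpha * dT / (1 - nu)
  E (MPa) = 68 * 1000 = 68000
  Numerator = 68000 * (8.2 x 10^-6) * 156 = 86.9856
  Denominator = 1 - 0.2 = 0.8
  sigma = 86.9856 / 0.8 = 108.7 MPa

108.7 MPa


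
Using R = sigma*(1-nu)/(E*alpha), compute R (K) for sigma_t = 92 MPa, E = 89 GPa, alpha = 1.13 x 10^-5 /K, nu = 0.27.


Thermal shock resistance: R = sigma * (1 - nu) / (E * alpha)
  Numerator = 92 * (1 - 0.27) = 67.16
  Denominator = 89 * 1000 * (1.13 x 10^-5) = 1.0057
  R = 67.16 / 1.0057 = 66.8 K

66.8 K


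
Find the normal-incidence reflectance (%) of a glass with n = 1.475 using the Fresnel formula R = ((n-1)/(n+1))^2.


Fresnel reflectance at normal incidence:
  R = ((n - 1)/(n + 1))^2
  (n - 1)/(n + 1) = (1.475 - 1)/(1.475 + 1) = 0.191919
  R = 0.191919^2 = 0.0368329
  R(%) = 0.0368329 * 100 = 3.683%

3.683%


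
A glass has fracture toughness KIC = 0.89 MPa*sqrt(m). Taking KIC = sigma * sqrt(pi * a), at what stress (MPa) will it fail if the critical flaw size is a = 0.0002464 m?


Rearrange KIC = sigma * sqrt(pi * a):
  sigma = KIC / sqrt(pi * a)
  sqrt(pi * 0.0002464) = 0.027822
  sigma = 0.89 / 0.027822 = 31.99 MPa

31.99 MPa


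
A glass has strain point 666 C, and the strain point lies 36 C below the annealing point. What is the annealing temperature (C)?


T_anneal = T_strain + gap:
  T_anneal = 666 + 36 = 702 C

702 C


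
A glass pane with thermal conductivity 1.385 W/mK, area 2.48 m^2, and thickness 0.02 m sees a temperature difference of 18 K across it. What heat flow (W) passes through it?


Fourier's law: Q = k * A * dT / t
  Q = 1.385 * 2.48 * 18 / 0.02
  Q = 61.8264 / 0.02 = 3091.3 W

3091.3 W


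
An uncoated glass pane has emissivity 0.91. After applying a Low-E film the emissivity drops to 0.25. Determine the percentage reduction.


Percentage reduction = (1 - coated/uncoated) * 100
  Ratio = 0.25 / 0.91 = 0.2747
  Reduction = (1 - 0.2747) * 100 = 72.5%

72.5%


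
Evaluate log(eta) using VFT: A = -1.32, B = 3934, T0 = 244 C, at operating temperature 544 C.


VFT equation: log(eta) = A + B / (T - T0)
  T - T0 = 544 - 244 = 300
  B / (T - T0) = 3934 / 300 = 13.113
  log(eta) = -1.32 + 13.113 = 11.793

11.793


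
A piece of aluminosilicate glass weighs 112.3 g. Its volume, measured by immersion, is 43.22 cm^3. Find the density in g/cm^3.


Use the definition of density:
  rho = mass / volume
  rho = 112.3 / 43.22 = 2.598 g/cm^3

2.598 g/cm^3


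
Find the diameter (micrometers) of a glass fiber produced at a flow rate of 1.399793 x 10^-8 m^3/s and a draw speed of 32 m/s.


Cross-sectional area from continuity:
  A = Q / v = 1.399793 x 10^-8 / 32 = 4.374353 x 10^-10 m^2
Diameter from circular cross-section:
  d = sqrt(4A / pi) * 10^6 (m -> um)
  d = sqrt(4 * 4.374353 x 10^-10 / pi) * 10^6 = 23.6 um

23.6 um


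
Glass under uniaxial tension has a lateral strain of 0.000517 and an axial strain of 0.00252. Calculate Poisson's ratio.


Poisson's ratio: nu = lateral strain / axial strain
  nu = 0.000517 / 0.00252 = 0.2052

0.2052


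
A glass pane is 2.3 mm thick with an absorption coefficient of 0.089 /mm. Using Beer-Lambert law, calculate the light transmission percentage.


Beer-Lambert law: T = exp(-alpha * thickness)
  exponent = -0.089 * 2.3 = -0.2047
  T = exp(-0.2047) = 0.8149
  Percentage = 0.8149 * 100 = 81.49%

81.49%


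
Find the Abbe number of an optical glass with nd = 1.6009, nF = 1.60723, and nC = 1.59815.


Abbe number formula: Vd = (nd - 1) / (nF - nC)
  nd - 1 = 1.6009 - 1 = 0.6009
  nF - nC = 1.60723 - 1.59815 = 0.00908
  Vd = 0.6009 / 0.00908 = 66.18

66.18


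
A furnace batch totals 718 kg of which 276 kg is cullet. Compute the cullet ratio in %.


Cullet ratio = (cullet mass / total batch mass) * 100
  Ratio = 276 / 718 * 100 = 38.44%

38.44%


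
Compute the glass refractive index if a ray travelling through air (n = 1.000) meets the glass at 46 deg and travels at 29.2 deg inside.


Apply Snell's law: n1 * sin(theta1) = n2 * sin(theta2)
  n2 = n1 * sin(theta1) / sin(theta2)
  sin(46) = 0.71934
  sin(29.2) = 0.48786
  n2 = 1.000 * 0.71934 / 0.48786 = 1.4745

1.4745


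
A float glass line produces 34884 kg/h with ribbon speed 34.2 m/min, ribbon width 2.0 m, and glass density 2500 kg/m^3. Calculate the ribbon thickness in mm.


Ribbon cross-section from mass balance:
  Volume rate = throughput / density = 34884 / 2500 = 13.9536 m^3/h
  thickness = volume rate / (speed * 60 * width), i.e.
  thickness = throughput / (60 * speed * width * density) * 1000
  thickness = 34884 / (60 * 34.2 * 2.0 * 2500) * 1000 = 3.4 mm

3.4 mm


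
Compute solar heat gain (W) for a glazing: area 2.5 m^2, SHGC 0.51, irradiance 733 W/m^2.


Solar heat gain: Q = Area * SHGC * Irradiance
  Q = 2.5 * 0.51 * 733 = 934.6 W

934.6 W


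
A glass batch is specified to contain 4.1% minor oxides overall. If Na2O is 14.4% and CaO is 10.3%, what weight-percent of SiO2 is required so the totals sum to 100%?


Known pieces sum to 100%:
  SiO2 = 100 - (others + Na2O + CaO)
  SiO2 = 100 - (4.1 + 14.4 + 10.3) = 71.2%

71.2%


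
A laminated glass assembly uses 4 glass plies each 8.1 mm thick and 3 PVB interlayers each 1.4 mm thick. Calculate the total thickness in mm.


Total thickness = glass contribution + PVB contribution
  Glass: 4 * 8.1 = 32.4 mm
  PVB: 3 * 1.4 = 4.2 mm
  Total = 32.4 + 4.2 = 36.6 mm

36.6 mm


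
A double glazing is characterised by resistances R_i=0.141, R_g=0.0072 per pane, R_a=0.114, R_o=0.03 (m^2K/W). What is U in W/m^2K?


Total thermal resistance (series):
  R_total = R_in + R_glass + R_air + R_glass + R_out
  R_total = 0.141 + 0.0072 + 0.114 + 0.0072 + 0.03 = 0.2994 m^2K/W
U-value = 1 / R_total = 1 / 0.2994 = 3.34 W/m^2K

3.34 W/m^2K


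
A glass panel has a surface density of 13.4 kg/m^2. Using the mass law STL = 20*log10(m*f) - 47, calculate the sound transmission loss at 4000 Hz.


Mass law: STL = 20 * log10(m * f) - 47
  m * f = 13.4 * 4000 = 53600
  log10(53600) = 4.72916
  STL = 20 * 4.72916 - 47 = 94.5832 - 47 = 47.6 dB

47.6 dB


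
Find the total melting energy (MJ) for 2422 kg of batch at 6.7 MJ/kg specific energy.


Total energy = mass * specific energy
  E = 2422 * 6.7 = 16227.4 MJ

16227.4 MJ


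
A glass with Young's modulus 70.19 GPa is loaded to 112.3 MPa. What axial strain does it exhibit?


Rearrange E = sigma / epsilon:
  epsilon = sigma / E
  E (MPa) = 70.19 * 1000 = 70190
  epsilon = 112.3 / 70190 = 0.0016

0.0016


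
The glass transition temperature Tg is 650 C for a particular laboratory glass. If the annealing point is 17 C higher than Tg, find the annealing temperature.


The annealing temperature is Tg plus the offset:
  T_anneal = 650 + 17 = 667 C

667 C


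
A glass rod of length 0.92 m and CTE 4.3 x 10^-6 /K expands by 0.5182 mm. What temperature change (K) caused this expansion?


Rearrange dL = alpha * L0 * dT for dT:
  dT = dL / (alpha * L0)
  dL (m) = 0.5182 / 1000 = 0.0005182
  dT = 0.0005182 / ((4.3 x 10^-6) * 0.92) = 131.0 K

131.0 K


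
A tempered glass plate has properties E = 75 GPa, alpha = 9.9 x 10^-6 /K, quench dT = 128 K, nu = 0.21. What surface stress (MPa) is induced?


Tempering stress: sigma = E * alpha * dT / (1 - nu)
  E (MPa) = 75 * 1000 = 75000
  Numerator = 75000 * (9.9 x 10^-6) * 128 = 95.04
  Denominator = 1 - 0.21 = 0.79
  sigma = 95.04 / 0.79 = 120.3 MPa

120.3 MPa


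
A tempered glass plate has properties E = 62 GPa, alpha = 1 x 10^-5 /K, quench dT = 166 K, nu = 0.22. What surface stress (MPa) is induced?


Tempering stress: sigma = E * alpha * dT / (1 - nu)
  E (MPa) = 62 * 1000 = 62000
  Numerator = 62000 * (1 x 10^-5) * 166 = 102.92
  Denominator = 1 - 0.22 = 0.78
  sigma = 102.92 / 0.78 = 131.9 MPa

131.9 MPa


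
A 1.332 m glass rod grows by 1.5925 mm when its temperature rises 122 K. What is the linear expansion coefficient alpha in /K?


Rearrange dL = alpha * L0 * dT for alpha:
  alpha = dL / (L0 * dT)
  alpha = (1.5925 / 1000) / (1.332 * 122) = 0.0000098 /K = 9.8 x 10^-6 /K

9.8 x 10^-6 /K


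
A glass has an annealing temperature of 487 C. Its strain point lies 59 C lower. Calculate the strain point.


Strain point = annealing point - difference:
  T_strain = 487 - 59 = 428 C

428 C


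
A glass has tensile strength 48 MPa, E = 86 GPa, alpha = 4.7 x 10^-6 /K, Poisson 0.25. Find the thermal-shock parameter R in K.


Thermal shock resistance: R = sigma * (1 - nu) / (E * alpha)
  Numerator = 48 * (1 - 0.25) = 36.0
  Denominator = 86 * 1000 * (4.7 x 10^-6) = 0.4042
  R = 36.0 / 0.4042 = 89.1 K

89.1 K


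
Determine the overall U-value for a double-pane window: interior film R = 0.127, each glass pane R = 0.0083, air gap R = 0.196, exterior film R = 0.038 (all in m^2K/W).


Total thermal resistance (series):
  R_total = R_in + R_glass + R_air + R_glass + R_out
  R_total = 0.127 + 0.0083 + 0.196 + 0.0083 + 0.038 = 0.3776 m^2K/W
U-value = 1 / R_total = 1 / 0.3776 = 2.648 W/m^2K

2.648 W/m^2K


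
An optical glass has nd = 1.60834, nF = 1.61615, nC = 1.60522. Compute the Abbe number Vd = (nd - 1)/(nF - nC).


Abbe number formula: Vd = (nd - 1) / (nF - nC)
  nd - 1 = 1.60834 - 1 = 0.60834
  nF - nC = 1.61615 - 1.60522 = 0.01093
  Vd = 0.60834 / 0.01093 = 55.66

55.66


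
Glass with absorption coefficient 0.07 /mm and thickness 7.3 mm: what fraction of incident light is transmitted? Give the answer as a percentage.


Beer-Lambert law: T = exp(-alpha * thickness)
  exponent = -0.07 * 7.3 = -0.511
  T = exp(-0.511) = 0.5999
  Percentage = 0.5999 * 100 = 59.99%

59.99%


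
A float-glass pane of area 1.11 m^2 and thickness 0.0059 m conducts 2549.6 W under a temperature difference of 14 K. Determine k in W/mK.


Fourier's law rearranged: k = Q * t / (A * dT)
  Numerator = 2549.6 * 0.0059 = 15.04264
  Denominator = 1.11 * 14 = 15.54
  k = 15.04264 / 15.54 = 0.968 W/mK

0.968 W/mK


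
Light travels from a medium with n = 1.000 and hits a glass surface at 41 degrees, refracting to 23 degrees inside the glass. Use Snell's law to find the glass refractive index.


Apply Snell's law: n1 * sin(theta1) = n2 * sin(theta2)
  n2 = n1 * sin(theta1) / sin(theta2)
  sin(41) = 0.656059
  sin(23) = 0.390731
  n2 = 1.000 * 0.656059 / 0.390731 = 1.6791

1.6791


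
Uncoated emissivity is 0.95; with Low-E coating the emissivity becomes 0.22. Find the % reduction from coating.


Percentage reduction = (1 - coated/uncoated) * 100
  Ratio = 0.22 / 0.95 = 0.2316
  Reduction = (1 - 0.2316) * 100 = 76.8%

76.8%


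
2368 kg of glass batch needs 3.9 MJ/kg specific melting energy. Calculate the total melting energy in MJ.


Total energy = mass * specific energy
  E = 2368 * 3.9 = 9235.2 MJ

9235.2 MJ


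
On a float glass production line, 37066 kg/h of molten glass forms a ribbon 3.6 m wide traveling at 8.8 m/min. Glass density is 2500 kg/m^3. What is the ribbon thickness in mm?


Ribbon cross-section from mass balance:
  Volume rate = throughput / density = 37066 / 2500 = 14.8264 m^3/h
  thickness = volume rate / (speed * 60 * width), i.e.
  thickness = throughput / (60 * speed * width * density) * 1000
  thickness = 37066 / (60 * 8.8 * 3.6 * 2500) * 1000 = 7.8 mm

7.8 mm


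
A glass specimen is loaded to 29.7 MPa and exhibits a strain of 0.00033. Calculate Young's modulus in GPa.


Young's modulus: E = stress / strain
  E = 29.7 MPa / 0.00033 = 90000 MPa
Convert to GPa: 90000 / 1000 = 90.0 GPa

90.0 GPa


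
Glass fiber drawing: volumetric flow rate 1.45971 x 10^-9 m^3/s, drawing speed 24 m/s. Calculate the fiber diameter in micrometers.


Cross-sectional area from continuity:
  A = Q / v = 1.45971 x 10^-9 / 24 = 6.082125 x 10^-11 m^2
Diameter from circular cross-section:
  d = sqrt(4A / pi) * 10^6 (m -> um)
  d = sqrt(4 * 6.082125 x 10^-11 / pi) * 10^6 = 8.8 um

8.8 um


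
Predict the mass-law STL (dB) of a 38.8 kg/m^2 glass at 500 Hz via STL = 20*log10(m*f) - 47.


Mass law: STL = 20 * log10(m * f) - 47
  m * f = 38.8 * 500 = 19400
  log10(19400) = 4.2878
  STL = 20 * 4.2878 - 47 = 85.756 - 47 = 38.8 dB

38.8 dB


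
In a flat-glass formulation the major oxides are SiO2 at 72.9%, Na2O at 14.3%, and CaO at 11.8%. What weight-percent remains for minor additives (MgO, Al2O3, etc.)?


Sum the three major oxides:
  SiO2 + Na2O + CaO = 72.9 + 14.3 + 11.8 = 99.0%
Subtract from 100%:
  Others = 100 - 99.0 = 1.0%

1.0%


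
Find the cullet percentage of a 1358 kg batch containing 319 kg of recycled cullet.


Cullet ratio = (cullet mass / total batch mass) * 100
  Ratio = 319 / 1358 * 100 = 23.49%

23.49%


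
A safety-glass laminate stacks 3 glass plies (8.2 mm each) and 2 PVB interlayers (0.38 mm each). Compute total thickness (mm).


Total thickness = glass contribution + PVB contribution
  Glass: 3 * 8.2 = 24.6 mm
  PVB: 2 * 0.38 = 0.76 mm
  Total = 24.6 + 0.76 = 25.36 mm

25.36 mm


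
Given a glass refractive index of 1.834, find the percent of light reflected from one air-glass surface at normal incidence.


Fresnel reflectance at normal incidence:
  R = ((n - 1)/(n + 1))^2
  (n - 1)/(n + 1) = (1.834 - 1)/(1.834 + 1) = 0.294284
  R = 0.294284^2 = 0.0866031
  R(%) = 0.0866031 * 100 = 8.66%

8.66%


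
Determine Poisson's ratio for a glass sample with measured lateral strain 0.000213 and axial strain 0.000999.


Poisson's ratio: nu = lateral strain / axial strain
  nu = 0.000213 / 0.000999 = 0.2132

0.2132


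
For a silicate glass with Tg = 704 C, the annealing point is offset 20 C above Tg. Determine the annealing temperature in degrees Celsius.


The annealing temperature is Tg plus the offset:
  T_anneal = 704 + 20 = 724 C

724 C


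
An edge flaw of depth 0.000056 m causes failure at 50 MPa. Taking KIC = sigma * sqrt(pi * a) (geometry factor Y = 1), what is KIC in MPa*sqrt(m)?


Fracture toughness: KIC = sigma * sqrt(pi * a)
  pi * a = pi * 0.000056 = 0.000175929
  sqrt(pi * a) = 0.013264
  KIC = 50 * 0.013264 = 0.663 MPa*sqrt(m)

0.663 MPa*sqrt(m)


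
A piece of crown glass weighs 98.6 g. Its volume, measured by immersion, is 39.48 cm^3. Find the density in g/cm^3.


Use the definition of density:
  rho = mass / volume
  rho = 98.6 / 39.48 = 2.497 g/cm^3

2.497 g/cm^3


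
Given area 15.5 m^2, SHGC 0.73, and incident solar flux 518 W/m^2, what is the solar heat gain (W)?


Solar heat gain: Q = Area * SHGC * Irradiance
  Q = 15.5 * 0.73 * 518 = 5861.2 W

5861.2 W


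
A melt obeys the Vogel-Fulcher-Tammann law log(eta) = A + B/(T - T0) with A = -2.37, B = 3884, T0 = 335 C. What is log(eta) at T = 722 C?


VFT equation: log(eta) = A + B / (T - T0)
  T - T0 = 722 - 335 = 387
  B / (T - T0) = 3884 / 387 = 10.036
  log(eta) = -2.37 + 10.036 = 7.666

7.666


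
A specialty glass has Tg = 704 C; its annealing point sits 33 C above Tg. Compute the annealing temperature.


The annealing temperature is Tg plus the offset:
  T_anneal = 704 + 33 = 737 C

737 C


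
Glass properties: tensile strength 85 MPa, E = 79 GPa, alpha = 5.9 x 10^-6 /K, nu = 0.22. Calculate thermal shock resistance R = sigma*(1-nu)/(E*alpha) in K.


Thermal shock resistance: R = sigma * (1 - nu) / (E * alpha)
  Numerator = 85 * (1 - 0.22) = 66.3
  Denominator = 79 * 1000 * (5.9 x 10^-6) = 0.4661
  R = 66.3 / 0.4661 = 142.2 K

142.2 K


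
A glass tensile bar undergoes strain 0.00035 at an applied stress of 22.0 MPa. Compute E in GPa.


Young's modulus: E = stress / strain
  E = 22.0 MPa / 0.00035 = 62857.14 MPa
Convert to GPa: 62857.14 / 1000 = 62.86 GPa

62.86 GPa


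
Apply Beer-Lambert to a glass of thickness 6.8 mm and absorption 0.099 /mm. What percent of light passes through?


Beer-Lambert law: T = exp(-alpha * thickness)
  exponent = -0.099 * 6.8 = -0.6732
  T = exp(-0.6732) = 0.5101
  Percentage = 0.5101 * 100 = 51.01%

51.01%


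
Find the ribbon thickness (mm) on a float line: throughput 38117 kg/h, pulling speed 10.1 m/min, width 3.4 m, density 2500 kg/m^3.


Ribbon cross-section from mass balance:
  Volume rate = throughput / density = 38117 / 2500 = 15.2468 m^3/h
  thickness = volume rate / (speed * 60 * width), i.e.
  thickness = throughput / (60 * speed * width * density) * 1000
  thickness = 38117 / (60 * 10.1 * 3.4 * 2500) * 1000 = 7.4 mm

7.4 mm


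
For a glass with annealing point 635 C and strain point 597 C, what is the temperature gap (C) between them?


Gap = T_anneal - T_strain:
  gap = 635 - 597 = 38 C

38 C


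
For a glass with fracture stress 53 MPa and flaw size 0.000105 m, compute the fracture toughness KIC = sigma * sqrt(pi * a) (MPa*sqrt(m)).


Fracture toughness: KIC = sigma * sqrt(pi * a)
  pi * a = pi * 0.000105 = 0.000329867
  sqrt(pi * a) = 0.018162
  KIC = 53 * 0.018162 = 0.963 MPa*sqrt(m)

0.963 MPa*sqrt(m)


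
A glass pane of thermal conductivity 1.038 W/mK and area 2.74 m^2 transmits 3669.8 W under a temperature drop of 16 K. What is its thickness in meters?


Fourier's law: t = k * A * dT / Q
  t = 1.038 * 2.74 * 16 / 3669.8
  t = 45.50592 / 3669.8 = 0.0124 m

0.0124 m


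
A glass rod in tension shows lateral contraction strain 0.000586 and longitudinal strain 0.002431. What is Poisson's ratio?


Poisson's ratio: nu = lateral strain / axial strain
  nu = 0.000586 / 0.002431 = 0.2411

0.2411


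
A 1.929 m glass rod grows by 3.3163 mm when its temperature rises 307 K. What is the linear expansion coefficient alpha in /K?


Rearrange dL = alpha * L0 * dT for alpha:
  alpha = dL / (L0 * dT)
  alpha = (3.3163 / 1000) / (1.929 * 307) = 0.0000056 /K = 5.6 x 10^-6 /K

5.6 x 10^-6 /K


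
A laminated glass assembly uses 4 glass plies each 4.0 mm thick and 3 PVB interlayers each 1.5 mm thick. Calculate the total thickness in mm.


Total thickness = glass contribution + PVB contribution
  Glass: 4 * 4.0 = 16.0 mm
  PVB: 3 * 1.5 = 4.5 mm
  Total = 16.0 + 4.5 = 20.5 mm

20.5 mm


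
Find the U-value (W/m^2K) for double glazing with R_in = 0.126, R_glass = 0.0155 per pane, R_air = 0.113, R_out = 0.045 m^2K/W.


Total thermal resistance (series):
  R_total = R_in + R_glass + R_air + R_glass + R_out
  R_total = 0.126 + 0.0155 + 0.113 + 0.0155 + 0.045 = 0.315 m^2K/W
U-value = 1 / R_total = 1 / 0.315 = 3.175 W/m^2K

3.175 W/m^2K


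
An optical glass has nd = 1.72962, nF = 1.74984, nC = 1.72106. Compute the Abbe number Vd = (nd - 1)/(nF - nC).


Abbe number formula: Vd = (nd - 1) / (nF - nC)
  nd - 1 = 1.72962 - 1 = 0.72962
  nF - nC = 1.74984 - 1.72106 = 0.02878
  Vd = 0.72962 / 0.02878 = 25.35

25.35


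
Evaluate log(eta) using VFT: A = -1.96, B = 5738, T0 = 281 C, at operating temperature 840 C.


VFT equation: log(eta) = A + B / (T - T0)
  T - T0 = 840 - 281 = 559
  B / (T - T0) = 5738 / 559 = 10.265
  log(eta) = -1.96 + 10.265 = 8.305

8.305


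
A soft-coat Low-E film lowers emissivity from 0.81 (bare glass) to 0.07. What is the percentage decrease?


Percentage reduction = (1 - coated/uncoated) * 100
  Ratio = 0.07 / 0.81 = 0.0864
  Reduction = (1 - 0.0864) * 100 = 91.4%

91.4%


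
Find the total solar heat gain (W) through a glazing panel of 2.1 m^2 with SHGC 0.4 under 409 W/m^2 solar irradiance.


Solar heat gain: Q = Area * SHGC * Irradiance
  Q = 2.1 * 0.4 * 409 = 343.6 W

343.6 W


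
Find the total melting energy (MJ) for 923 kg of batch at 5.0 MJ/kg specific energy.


Total energy = mass * specific energy
  E = 923 * 5.0 = 4615 MJ

4615 MJ


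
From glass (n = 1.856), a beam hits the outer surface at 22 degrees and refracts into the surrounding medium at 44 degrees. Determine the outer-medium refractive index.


Apply Snell's law: n1 * sin(theta1) = n2 * sin(theta2)
  n2 = n1 * sin(theta1) / sin(theta2)
  sin(22) = 0.374607
  sin(44) = 0.694658
  n2 = 1.856 * 0.374607 / 0.694658 = 1.0009

1.0009


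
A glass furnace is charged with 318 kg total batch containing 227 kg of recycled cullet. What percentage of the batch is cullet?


Cullet ratio = (cullet mass / total batch mass) * 100
  Ratio = 227 / 318 * 100 = 71.38%

71.38%


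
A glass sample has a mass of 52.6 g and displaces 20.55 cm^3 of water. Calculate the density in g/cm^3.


Use the definition of density:
  rho = mass / volume
  rho = 52.6 / 20.55 = 2.56 g/cm^3

2.56 g/cm^3


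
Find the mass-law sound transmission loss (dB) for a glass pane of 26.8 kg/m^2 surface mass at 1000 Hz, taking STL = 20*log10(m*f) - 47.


Mass law: STL = 20 * log10(m * f) - 47
  m * f = 26.8 * 1000 = 26800
  log10(26800) = 4.42813
  STL = 20 * 4.42813 - 47 = 88.5626 - 47 = 41.6 dB

41.6 dB


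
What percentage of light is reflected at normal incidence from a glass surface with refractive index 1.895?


Fresnel reflectance at normal incidence:
  R = ((n - 1)/(n + 1))^2
  (n - 1)/(n + 1) = (1.895 - 1)/(1.895 + 1) = 0.309154
  R = 0.309154^2 = 0.0955762
  R(%) = 0.0955762 * 100 = 9.558%

9.558%


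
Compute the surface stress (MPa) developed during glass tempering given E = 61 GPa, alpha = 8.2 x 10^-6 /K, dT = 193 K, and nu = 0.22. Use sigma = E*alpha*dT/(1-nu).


Tempering stress: sigma = E * alpha * dT / (1 - nu)
  E (MPa) = 61 * 1000 = 61000
  Numerator = 61000 * (8.2 x 10^-6) * 193 = 96.5386
  Denominator = 1 - 0.22 = 0.78
  sigma = 96.5386 / 0.78 = 123.8 MPa

123.8 MPa
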